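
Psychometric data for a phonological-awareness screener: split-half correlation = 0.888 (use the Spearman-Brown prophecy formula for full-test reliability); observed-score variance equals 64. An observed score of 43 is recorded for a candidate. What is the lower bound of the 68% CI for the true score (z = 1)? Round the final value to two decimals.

41.05

SD = √64 ≃ 8.0000
Spearman-Brown: r = 2(0.888) / (1 + 0.888) = 1.7760 / 1.8880 ≃ 0.9407
SEM = 8.0000*√(1 − 0.9407) ≃ 1.9485
Half-width = 1*1.9485 ≃ 1.9485
Lower bound: 43 − 1.9485 = 41.0515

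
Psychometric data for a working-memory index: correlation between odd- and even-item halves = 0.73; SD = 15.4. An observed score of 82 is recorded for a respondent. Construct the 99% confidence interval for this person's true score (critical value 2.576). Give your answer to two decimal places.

Spearman-Brown: r = 2(0.73) / (1 + 0.73) = 1.460 / 1.730 ≈ 0.844
SEM = 15.400 * √(1 − 0.844) = 15.400 * √0.156 ≈ 15.400 * 0.395 ≈ 6.084
Margin = 2.576 * 6.084 ≈ 15.672
Interval: (66.328, 97.672)

[66.33, 97.67]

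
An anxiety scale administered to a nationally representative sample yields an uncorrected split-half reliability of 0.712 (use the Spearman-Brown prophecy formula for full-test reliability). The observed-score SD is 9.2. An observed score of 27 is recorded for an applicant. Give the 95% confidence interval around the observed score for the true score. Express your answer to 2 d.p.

[19.60, 34.40]

Spearman-Brown: r = 2(0.712) / (1 + 0.712) = 1.4240 / 1.7120 ≈ 0.8318
SEM = 9.2000 · √(1 − 0.8318) = 9.2000 · √0.1682 ≈ 9.2000 · 0.4102 ≈ 3.7734
Margin = 1.96 · 3.7734 ≈ 7.3959
Interval: (19.6041, 34.3959)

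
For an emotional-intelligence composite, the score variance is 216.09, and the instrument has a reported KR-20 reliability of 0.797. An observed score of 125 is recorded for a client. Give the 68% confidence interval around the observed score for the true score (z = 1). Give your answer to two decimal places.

[118.38, 131.62]

SD = √216.09 ≃ 14.700
SEM = 14.700·√(1 − 0.797) ≃ 6.623
Half-width = 1·6.623 ≃ 6.623
CI = 125 ± 6.623 → [118.377, 131.623]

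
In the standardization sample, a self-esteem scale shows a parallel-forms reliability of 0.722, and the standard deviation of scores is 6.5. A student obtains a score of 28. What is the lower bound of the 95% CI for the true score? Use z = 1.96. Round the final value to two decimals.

21.28

SEM = 6.500 × √(1 − 0.722) = 6.500 × √0.278 ≈ 6.500 × 0.527 ≈ 3.427
Margin = 1.96 × 3.427 ≈ 6.717
Lower limit = 28 − 6.717 ≈ 21.283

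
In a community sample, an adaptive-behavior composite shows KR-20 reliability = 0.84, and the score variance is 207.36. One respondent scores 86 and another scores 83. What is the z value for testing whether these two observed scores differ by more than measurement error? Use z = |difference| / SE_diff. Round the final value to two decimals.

0.37

SD = √207.36 = 14.40000
The standard error of measurement is 14.40000·√(1 − 0.84000) ≈ 14.40000·0.40000 ≈ 5.76000.
SE_diff = SEM · √2 ≈ 5.76000 · 1.41421 ≈ 8.14587
z = 3 / 8.14587 ≈ 0.36828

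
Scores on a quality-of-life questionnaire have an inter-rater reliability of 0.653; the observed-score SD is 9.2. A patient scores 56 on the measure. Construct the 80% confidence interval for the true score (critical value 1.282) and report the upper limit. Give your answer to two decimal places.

The standard error of measurement is 9.200·√(1 − 0.653) ≈ 9.200·0.589 ≈ 5.419.
Margin = 1.282 · 5.419 ≈ 6.948
Upper limit = 56 + 6.948 ≈ 62.948

62.95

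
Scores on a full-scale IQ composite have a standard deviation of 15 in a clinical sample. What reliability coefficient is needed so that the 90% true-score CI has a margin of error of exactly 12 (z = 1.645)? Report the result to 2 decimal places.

0.76

Required SEM = 12 / 1.645 ≈ 7.29483
r = 1 − (7.29483/15)² ≈ 1 − 0.23651 ≈ 0.76349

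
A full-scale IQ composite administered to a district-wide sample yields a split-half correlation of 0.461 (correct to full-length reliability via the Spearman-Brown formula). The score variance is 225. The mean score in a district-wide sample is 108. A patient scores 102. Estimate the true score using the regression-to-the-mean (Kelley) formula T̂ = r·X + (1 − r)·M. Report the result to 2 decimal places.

Spearman-Brown: r = 2(0.461) / (1 + 0.461) = 0.922 / 1.461 ≈ 0.631
T̂ = r·X + (1 − r)·M = 0.631·102 + 0.369·108 ≈ 64.370 + 39.844 ≈ 104.214

104.21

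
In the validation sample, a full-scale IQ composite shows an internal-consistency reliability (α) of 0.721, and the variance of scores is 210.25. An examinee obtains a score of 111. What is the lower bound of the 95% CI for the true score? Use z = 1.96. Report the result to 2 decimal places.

SD = √210.25 = 14.5000
SEM = 14.5000*√(1 − 0.7210) ≈ 7.6590
Half-width = 1.96*7.6590 ≈ 15.0116
Lower limit = 111 − 15.0116 ≈ 95.9884

95.99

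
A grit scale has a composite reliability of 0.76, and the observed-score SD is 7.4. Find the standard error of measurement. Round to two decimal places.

3.63

SEM = 7.4000 · √(1 − 0.7600) = 7.4000 · √0.2400 ≈ 7.4000 · 0.4899 ≈ 3.6252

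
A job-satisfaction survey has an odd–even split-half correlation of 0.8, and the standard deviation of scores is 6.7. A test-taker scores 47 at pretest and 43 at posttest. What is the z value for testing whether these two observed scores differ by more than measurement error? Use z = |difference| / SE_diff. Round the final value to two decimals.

1.27

r_full = 2·0.8 / (1 + 0.8) ≈ 0.889
SEM = 6.700 * √(1 − 0.889) = 6.700 * √0.111 ≈ 6.700 * 0.333 ≈ 2.233
SE_diff = √2 * SEM ≈ 3.158
z = |47 − 43| / 3.158 = 4 / 3.158 ≈ 1.266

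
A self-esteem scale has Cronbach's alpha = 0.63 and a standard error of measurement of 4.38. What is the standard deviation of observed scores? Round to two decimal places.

7.20

SD = SEM / √(1 − r) = 4.38 / √0.37000 ≈ 4.38 / 0.60828 ≈ 7.20068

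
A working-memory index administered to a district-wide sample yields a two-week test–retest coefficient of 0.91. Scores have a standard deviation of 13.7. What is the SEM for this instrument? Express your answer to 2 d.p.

SEM = 13.70000 · √(1 − 0.91000) = 13.70000 · √0.09000 ≈ 13.70000 · 0.30000 ≈ 4.11000

4.11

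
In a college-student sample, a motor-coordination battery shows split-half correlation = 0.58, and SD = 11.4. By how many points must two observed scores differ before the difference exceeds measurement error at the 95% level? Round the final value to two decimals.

r_full = 2·0.58 / (1 + 0.58) ≃ 0.734
The standard error of measurement is 11.400*√(1 − 0.734) ≃ 11.400*0.516 ≃ 5.878.
Standard error of the difference = 5.878·√2 ≃ 8.312
Smallest detectable difference = 1.96*8.312 ≃ 16.292

16.29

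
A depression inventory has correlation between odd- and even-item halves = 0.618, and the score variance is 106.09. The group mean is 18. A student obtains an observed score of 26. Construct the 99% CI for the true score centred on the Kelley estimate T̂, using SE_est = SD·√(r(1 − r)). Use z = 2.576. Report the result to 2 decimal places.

[12.84, 35.38]

SD = √106.09 ≈ 10.3000
Full-length reliability (Spearman-Brown) = 2(0.618)/(1+0.618) ≈ 0.7639
Estimated true score = 0.7639*26 + (1 − 0.7639)*18 ≈ 24.1112
SE_est = SD * √(r(1 − r)) = 10.3000 * √0.1804 ≈ 10.3000 * 0.4247 ≈ 4.3742
CI = 24.1112 ± 2.576 * 4.3742 → [12.8433, 35.3792]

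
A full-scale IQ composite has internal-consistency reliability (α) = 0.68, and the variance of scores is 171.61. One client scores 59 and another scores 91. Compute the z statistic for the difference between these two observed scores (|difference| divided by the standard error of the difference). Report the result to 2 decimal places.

σ = 171.61^(1/2) = 13.100
SEM = 13.100 × √(1 − 0.680) = 13.100 × √0.320 ≈ 13.100 × 0.566 ≈ 7.410
Standard error of the difference = 7.410·√2 ≈ 10.480
z = |59 − 91| / 10.480 = 32 / 10.480 ≈ 3.053

3.05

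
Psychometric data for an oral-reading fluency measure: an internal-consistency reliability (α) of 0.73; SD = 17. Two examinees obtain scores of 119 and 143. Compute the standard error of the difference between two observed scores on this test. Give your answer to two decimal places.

SEM = 17.000 * √(1 − 0.730) = 17.000 * √0.270 ≈ 17.000 * 0.520 ≈ 8.833
SE_diff = SEM * √2 ≈ 8.833 * 1.414 ≈ 12.492

12.49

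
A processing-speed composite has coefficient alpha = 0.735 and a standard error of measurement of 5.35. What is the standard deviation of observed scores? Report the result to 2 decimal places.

10.39

SD = 5.35 / √(1 − 0.735) ≈ 10.393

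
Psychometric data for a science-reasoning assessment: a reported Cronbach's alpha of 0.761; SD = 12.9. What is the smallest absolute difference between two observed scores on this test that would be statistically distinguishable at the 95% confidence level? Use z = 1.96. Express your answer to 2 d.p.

17.48

The standard error of measurement is 12.900×√(1 − 0.761) ≈ 12.900×0.489 ≈ 6.307.
SE_diff = √2 × SEM ≈ 8.919
Smallest detectable difference = 1.96×8.919 ≈ 17.481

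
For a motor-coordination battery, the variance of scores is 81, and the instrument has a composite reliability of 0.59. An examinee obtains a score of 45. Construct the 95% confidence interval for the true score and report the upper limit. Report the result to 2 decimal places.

56.30

σ = 81^(1/2) = 9.000
SEM = 9.000 * √(1 − 0.590) = 9.000 * √0.410 ≃ 9.000 * 0.640 ≃ 5.763
1.96 * SEM ≃ 11.295
Upper limit = 45 + 11.295 ≃ 56.295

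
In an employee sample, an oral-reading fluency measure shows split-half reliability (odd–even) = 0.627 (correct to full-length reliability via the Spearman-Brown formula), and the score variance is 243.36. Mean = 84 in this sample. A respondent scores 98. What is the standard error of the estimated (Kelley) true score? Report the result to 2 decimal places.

6.56

SD = √243.36 = 15.6000
Spearman-Brown: r = 2(0.627) / (1 + 0.627) = 1.2540 / 1.6270 ≈ 0.7707
SE_est = SD · √(r(1 − r)) = 15.6000 · √0.1767 ≈ 15.6000 · 0.4204 ≈ 6.5575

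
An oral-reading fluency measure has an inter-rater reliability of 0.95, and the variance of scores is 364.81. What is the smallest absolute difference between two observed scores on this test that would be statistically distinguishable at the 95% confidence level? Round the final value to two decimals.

11.84

σ = 364.81^(1/2) = 19.1000
SEM = 19.1000 * √(1 − 0.9500) = 19.1000 * √0.0500 ≈ 19.1000 * 0.2236 ≈ 4.2709
SE_diff = √2 * SEM ≈ 6.0400
Minimum reliable difference = 1.96 * SE_diff ≈ 1.96 * 6.0400 ≈ 11.8383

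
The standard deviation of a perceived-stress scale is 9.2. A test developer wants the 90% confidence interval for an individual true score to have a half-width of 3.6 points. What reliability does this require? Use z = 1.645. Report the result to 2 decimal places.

0.94

SEM needed = half-width / z = 3.6/1.645 ≃ 2.18845
Required reliability = 1 − (SEM/SD)² = 1 − 0.05658 ≃ 0.94342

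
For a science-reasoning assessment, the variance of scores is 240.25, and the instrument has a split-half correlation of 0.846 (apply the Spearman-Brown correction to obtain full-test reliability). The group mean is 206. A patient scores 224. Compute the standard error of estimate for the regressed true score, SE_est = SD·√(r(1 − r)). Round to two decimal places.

4.29

SD = √240.25 = 15.5000
Full-length reliability (Spearman-Brown) = 2(0.846)/(1+0.846) ≈ 0.9166
SE_est = 15.5000*√(0.9166*0.0834) ≈ 4.2861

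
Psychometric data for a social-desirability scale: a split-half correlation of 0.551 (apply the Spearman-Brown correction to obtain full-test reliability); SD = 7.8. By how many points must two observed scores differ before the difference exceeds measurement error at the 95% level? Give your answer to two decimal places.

r_full = 2·0.551 / (1 + 0.551) ≈ 0.7105
SEM = 7.8000 * √(1 − 0.7105) = 7.8000 * √0.2895 ≈ 7.8000 * 0.5380 ≈ 4.1967
Standard error of the difference = 4.1967·√2 ≈ 5.9351
Smallest detectable difference = 1.96*5.9351 ≈ 11.6328

11.63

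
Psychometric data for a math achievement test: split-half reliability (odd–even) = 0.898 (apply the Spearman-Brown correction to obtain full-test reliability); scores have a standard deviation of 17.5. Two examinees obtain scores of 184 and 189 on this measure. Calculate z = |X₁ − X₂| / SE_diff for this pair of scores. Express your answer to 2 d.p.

0.87

r_full = 2·0.898 / (1 + 0.898) ≈ 0.946
SEM = 17.500 · √(1 − 0.946) = 17.500 · √0.054 ≈ 17.500 · 0.232 ≈ 4.057
Standard error of the difference = 4.057·√2 ≈ 5.737
z = 5 / 5.737 ≈ 0.871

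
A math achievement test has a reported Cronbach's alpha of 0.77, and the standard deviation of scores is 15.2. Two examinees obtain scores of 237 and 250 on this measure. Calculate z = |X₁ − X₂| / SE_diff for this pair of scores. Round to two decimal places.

1.26

SEM = 15.2000*√(1 − 0.7700) ≈ 7.2897
SE_diff = SEM * √2 ≈ 7.2897 * 1.4142 ≈ 10.3091
z = 13 / 10.3091 ≈ 1.2610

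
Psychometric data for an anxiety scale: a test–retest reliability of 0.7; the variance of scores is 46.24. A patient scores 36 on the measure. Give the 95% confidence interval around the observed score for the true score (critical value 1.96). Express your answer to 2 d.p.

[28.70, 43.30]

σ = 46.24^(1/2) = 6.80000
SEM = 6.80000 × √(1 − 0.70000) = 6.80000 × √0.30000 ≈ 6.80000 × 0.54772 ≈ 3.72451
Margin = 1.96 × 3.72451 ≈ 7.30005
Interval: (28.69995, 43.30005)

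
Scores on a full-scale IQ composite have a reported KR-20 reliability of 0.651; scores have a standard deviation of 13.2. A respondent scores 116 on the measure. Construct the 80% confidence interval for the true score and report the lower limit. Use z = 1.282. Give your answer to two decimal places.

106.00

SEM = 13.2000 · √(1 − 0.6510) = 13.2000 · √0.3490 ≈ 13.2000 · 0.5908 ≈ 7.7981
1.282 · SEM ≈ 9.9971
Lower bound: 116 − 9.9971 = 106.0029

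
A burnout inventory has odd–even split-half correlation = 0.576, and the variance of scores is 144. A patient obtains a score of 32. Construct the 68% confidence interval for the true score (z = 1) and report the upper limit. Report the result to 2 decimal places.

38.22

SD = √144 = 12.00000
Full-length reliability (Spearman-Brown) = 2(0.576)/(1+0.576) ≈ 0.73096
The standard error of measurement is 12.00000×√(1 − 0.73096) ≈ 12.00000×0.51869 ≈ 6.22424.
Half-width = 1×6.22424 ≈ 6.22424
Upper limit = 32 + 6.22424 ≈ 38.22424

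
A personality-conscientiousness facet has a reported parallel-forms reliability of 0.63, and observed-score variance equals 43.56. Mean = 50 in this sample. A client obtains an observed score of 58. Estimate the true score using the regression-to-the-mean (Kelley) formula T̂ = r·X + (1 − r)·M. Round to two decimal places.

Estimated true score = 0.6300×58 + (1 − 0.6300)×50 ≈ 55.0400

55.04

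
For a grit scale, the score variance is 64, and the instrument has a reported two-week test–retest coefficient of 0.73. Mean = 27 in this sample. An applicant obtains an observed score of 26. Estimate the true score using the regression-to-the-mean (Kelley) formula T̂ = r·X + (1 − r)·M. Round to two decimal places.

T̂ = 0.73000(26) + 0.27000(27) ≈ 26.27000

26.27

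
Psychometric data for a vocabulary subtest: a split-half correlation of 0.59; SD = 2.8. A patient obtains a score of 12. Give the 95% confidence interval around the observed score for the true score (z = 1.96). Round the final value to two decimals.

Full-length reliability (Spearman-Brown) = 2(0.59)/(1+0.59) ≃ 0.742
SEM = 2.800·√(1 − 0.742) ≃ 1.422
Half-width = 1.96·1.422 ≃ 2.787
95% CI: 12 ± 2.787 = [9.213, 14.787]

[9.21, 14.79]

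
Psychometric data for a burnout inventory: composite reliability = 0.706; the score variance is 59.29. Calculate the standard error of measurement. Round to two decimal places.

SD = √59.29 = 7.70000
The standard error of measurement is 7.70000·√(1 − 0.70600) ≈ 7.70000·0.54222 ≈ 4.17508.

4.18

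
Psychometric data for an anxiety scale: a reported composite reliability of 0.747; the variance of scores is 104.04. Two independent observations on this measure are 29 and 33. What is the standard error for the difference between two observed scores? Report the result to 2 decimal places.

7.26

SD = √104.04 = 10.20000
SEM = 10.20000×√(1 − 0.74700) ≈ 5.13051
SE_diff = SEM × √2 ≈ 5.13051 × 1.41421 ≈ 7.25564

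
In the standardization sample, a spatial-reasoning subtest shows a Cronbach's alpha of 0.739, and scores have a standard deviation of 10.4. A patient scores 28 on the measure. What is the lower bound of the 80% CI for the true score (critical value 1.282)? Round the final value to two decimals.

21.19

The standard error of measurement is 10.4000·√(1 − 0.7390) ≃ 10.4000·0.5109 ≃ 5.3132.
Half-width = 1.282·5.3132 ≃ 6.8115
Lower limit = 28 − 6.8115 ≃ 21.1885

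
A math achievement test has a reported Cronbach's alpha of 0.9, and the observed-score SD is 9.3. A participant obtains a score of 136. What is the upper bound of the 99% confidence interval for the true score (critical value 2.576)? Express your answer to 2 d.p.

SEM = 9.30000 × √(1 − 0.90000) = 9.30000 × √0.10000 ≈ 9.30000 × 0.31623 ≈ 2.94092
Margin = 2.576 × 2.94092 ≈ 7.57581
Upper limit = 136 + 7.57581 ≈ 143.57581

143.58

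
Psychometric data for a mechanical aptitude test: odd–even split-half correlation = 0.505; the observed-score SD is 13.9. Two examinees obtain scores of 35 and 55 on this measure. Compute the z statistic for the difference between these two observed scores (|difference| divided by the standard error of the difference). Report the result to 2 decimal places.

r_full = 2·0.505 / (1 + 0.505) ≈ 0.671
SEM = 13.900×√(1 − 0.671) ≈ 7.972
SE_diff = √2 × SEM ≈ 11.274
z = |35 − 55| / 11.274 = 20 / 11.274 ≈ 1.774

1.77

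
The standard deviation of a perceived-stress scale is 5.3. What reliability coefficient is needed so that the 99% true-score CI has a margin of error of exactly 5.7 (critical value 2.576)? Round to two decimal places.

0.83

Required SEM = 5.7 / 2.576 ≈ 2.213
r = 1 − (2.213/5.3)² ≈ 1 − 0.174 ≈ 0.826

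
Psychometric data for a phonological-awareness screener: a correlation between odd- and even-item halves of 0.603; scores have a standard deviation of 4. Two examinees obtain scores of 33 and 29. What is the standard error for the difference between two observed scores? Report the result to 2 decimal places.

2.82

Spearman-Brown: r = 2(0.603) / (1 + 0.603) = 1.2060 / 1.6030 ≈ 0.7523
SEM = 4.0000*√(1 − 0.7523) ≈ 1.9906
SE_diff = SEM * √2 ≈ 1.9906 * 1.4142 ≈ 2.8152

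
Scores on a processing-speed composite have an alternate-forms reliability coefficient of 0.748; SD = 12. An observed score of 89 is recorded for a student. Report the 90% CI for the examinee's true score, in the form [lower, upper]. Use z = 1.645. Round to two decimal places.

SEM = 12.000 × √(1 − 0.748) = 12.000 × √0.252 ≈ 12.000 × 0.502 ≈ 6.024
Margin = 1.645 × 6.024 ≈ 9.909
CI = 89 ± 9.909 → [79.091, 98.909]

[79.09, 98.91]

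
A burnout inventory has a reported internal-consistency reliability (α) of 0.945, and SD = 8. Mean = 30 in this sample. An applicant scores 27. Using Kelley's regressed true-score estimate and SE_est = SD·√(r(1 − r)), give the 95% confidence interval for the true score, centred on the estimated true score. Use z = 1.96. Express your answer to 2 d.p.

[23.59, 30.74]

T̂ = r·X + (1 − r)·M = 0.9450×27 + 0.0550×30 = 25.5150 + 1.6500 ≃ 27.1650
SE_est = SD × √(r(1 − r)) = 8.0000 × √0.0520 ≃ 8.0000 × 0.2280 ≃ 1.8238
CI = 27.1650 ± 1.96 × 1.8238 → [23.5903, 30.7397]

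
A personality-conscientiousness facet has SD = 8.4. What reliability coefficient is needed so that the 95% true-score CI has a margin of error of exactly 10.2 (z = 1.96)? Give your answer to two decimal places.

Required SEM = 10.2 / 1.96 ≈ 5.204
Required reliability = 1 − (SEM/SD)² = 1 − 0.384 ≈ 0.616

0.62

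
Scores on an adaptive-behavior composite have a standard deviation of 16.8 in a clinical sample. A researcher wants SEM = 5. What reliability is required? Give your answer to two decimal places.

Required reliability = 1 − (SEM/SD)² = 1 − 0.0886 ≈ 0.9114

0.91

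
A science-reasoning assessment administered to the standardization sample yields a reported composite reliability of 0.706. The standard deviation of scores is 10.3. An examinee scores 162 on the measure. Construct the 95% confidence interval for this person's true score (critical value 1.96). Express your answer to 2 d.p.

SEM = 10.3000 · √(1 − 0.7060) = 10.3000 · √0.2940 ≈ 10.3000 · 0.5422 ≈ 5.5848
1.96 · SEM ≈ 10.9463
95% CI: 162 ± 10.9463 = [151.0537, 172.9463]

[151.05, 172.95]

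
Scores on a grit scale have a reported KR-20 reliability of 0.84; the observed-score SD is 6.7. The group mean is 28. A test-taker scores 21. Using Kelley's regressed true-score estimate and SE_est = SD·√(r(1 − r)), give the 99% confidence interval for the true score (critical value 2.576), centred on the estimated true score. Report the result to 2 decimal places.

Estimated true score = 0.8400·21 + (1 − 0.8400)·28 ≈ 22.1200
SE_est = SD · √(r(1 − r)) = 6.7000 · √0.1344 ≈ 6.7000 · 0.3666 ≈ 2.4563
CI = 22.1200 ± 2.576 · 2.4563 → [15.7927, 28.4473]

[15.79, 28.45]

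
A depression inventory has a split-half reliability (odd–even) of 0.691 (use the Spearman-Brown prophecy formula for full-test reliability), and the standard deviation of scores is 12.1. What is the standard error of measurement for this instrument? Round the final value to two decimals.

Full-length reliability (Spearman-Brown) = 2(0.691)/(1+0.691) ≈ 0.817
SEM = 12.100*√(1 − 0.817) ≈ 5.172

5.17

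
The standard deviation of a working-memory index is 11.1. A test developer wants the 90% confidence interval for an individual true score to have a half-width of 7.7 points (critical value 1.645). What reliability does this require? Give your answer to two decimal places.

Required SEM = 7.7 / 1.645 ≈ 4.681
Required reliability = 1 − (SEM/SD)² = 1 − 0.178 ≈ 0.822

0.82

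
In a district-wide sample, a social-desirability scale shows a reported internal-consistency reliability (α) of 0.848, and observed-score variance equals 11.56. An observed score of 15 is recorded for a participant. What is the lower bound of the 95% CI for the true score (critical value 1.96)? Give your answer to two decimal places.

12.40

SD = √11.56 = 3.4000
SEM = 3.4000 · √(1 − 0.8480) = 3.4000 · √0.1520 ≈ 3.4000 · 0.3899 ≈ 1.3256
1.96 · SEM ≈ 2.5981
Lower limit = 15 − 2.5981 ≈ 12.4019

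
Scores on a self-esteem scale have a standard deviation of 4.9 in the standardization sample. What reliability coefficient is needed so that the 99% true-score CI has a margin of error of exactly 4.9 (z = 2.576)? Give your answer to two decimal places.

Required SEM = 4.9 / 2.576 ≃ 1.9022
r = 1 − (SEM / SD)² = 1 − (1.9022 / 4.9)² ≃ 1 − 0.1507 ≃ 0.8493

0.85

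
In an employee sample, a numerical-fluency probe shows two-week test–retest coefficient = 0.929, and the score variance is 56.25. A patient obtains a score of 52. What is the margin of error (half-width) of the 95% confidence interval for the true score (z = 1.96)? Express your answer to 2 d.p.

SD = √56.25 ≈ 7.5000
The standard error of measurement is 7.5000·√(1 − 0.9290) ≈ 7.5000·0.2665 ≈ 1.9984.
Half-width = 1.96·1.9984 ≈ 3.9169

3.92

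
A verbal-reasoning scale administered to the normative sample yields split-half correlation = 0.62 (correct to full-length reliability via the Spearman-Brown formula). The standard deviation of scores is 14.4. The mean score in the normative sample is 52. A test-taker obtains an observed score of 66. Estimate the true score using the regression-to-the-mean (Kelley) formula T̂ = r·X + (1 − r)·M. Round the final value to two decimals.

Spearman-Brown: r = 2(0.62) / (1 + 0.62) = 1.24000 / 1.62000 ≈ 0.76543
T̂ = r·X + (1 − r)·M = 0.76543×66 + 0.23457×52 ≈ 50.51852 + 12.19753 ≈ 62.71605

62.72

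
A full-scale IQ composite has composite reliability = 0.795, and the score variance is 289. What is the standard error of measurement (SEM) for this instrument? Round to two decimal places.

7.70

SD = √289 ≈ 17.000
The standard error of measurement is 17.000*√(1 − 0.795) ≈ 17.000*0.453 ≈ 7.697.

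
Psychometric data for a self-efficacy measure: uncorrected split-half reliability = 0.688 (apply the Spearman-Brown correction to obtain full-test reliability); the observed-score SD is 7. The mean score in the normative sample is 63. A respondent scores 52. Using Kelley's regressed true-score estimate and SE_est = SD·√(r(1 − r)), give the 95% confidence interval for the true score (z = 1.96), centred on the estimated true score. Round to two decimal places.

r_full = 2·0.688 / (1 + 0.688) ≈ 0.81517
T̂ = 0.81517(52) + 0.18483(63) ≈ 54.03318
SE_est = 7.00000·√[r(1 − r)] ≈ 2.71714
95% CI: 54.03318 ± 5.32560 ≈ (48.70758, 59.35877)

[48.71, 59.36]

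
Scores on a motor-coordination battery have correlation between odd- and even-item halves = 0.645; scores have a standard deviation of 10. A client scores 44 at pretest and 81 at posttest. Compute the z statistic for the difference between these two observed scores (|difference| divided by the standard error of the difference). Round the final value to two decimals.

5.63

Spearman-Brown: r = 2(0.645) / (1 + 0.645) = 1.2900 / 1.6450 ≈ 0.7842
SEM = 10.0000·√(1 − 0.7842) ≈ 4.6455
Standard error of the difference = 4.6455·√2 ≈ 6.5697
z = |44 − 81| / 6.5697 = 37 / 6.5697 ≈ 5.6319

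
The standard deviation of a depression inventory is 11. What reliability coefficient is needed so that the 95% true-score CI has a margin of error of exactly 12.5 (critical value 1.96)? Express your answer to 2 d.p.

0.66

Required SEM = 12.5 / 1.96 ≈ 6.3776
r = 1 − (SEM / SD)² = 1 − (6.3776 / 11)² ≈ 1 − 0.3361 ≈ 0.6639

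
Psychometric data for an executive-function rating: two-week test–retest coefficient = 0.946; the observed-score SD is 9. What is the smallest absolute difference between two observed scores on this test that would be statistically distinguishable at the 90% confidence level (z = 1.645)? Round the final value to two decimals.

4.87

SEM = 9.000 × √(1 − 0.946) = 9.000 × √0.054 ≃ 9.000 × 0.232 ≃ 2.091
SE_diff = √2 × SEM ≃ 2.958
Smallest detectable difference = 1.645×2.958 ≃ 4.865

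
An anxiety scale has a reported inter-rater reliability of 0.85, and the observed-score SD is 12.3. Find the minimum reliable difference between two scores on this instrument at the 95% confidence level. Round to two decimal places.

SEM = 12.3000 · √(1 − 0.8500) = 12.3000 · √0.1500 ≃ 12.3000 · 0.3873 ≃ 4.7638
SE_diff = √2 · SEM ≃ 6.7370
Minimum reliable difference = 1.96 · SE_diff ≃ 1.96 · 6.7370 ≃ 13.2045

13.20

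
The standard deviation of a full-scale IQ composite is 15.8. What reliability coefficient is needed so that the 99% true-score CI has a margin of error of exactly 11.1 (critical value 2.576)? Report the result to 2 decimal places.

0.93

SEM needed = half-width / z = 11.1/2.576 ≈ 4.3090
r = 1 − (4.3090/15.8)² ≈ 1 − 0.0744 ≈ 0.9256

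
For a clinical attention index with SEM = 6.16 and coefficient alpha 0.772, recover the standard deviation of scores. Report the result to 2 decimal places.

12.90

SD = 6.16 / √(1 − 0.772) ≈ 12.901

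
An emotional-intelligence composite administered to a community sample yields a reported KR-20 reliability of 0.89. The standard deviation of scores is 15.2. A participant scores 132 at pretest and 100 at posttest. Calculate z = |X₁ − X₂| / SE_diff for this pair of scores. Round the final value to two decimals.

4.49

The standard error of measurement is 15.2000×√(1 − 0.8900) ≈ 15.2000×0.3317 ≈ 5.0413.
SE_diff = √2 × SEM ≈ 7.1294
z = 32 / 7.1294 ≈ 4.4884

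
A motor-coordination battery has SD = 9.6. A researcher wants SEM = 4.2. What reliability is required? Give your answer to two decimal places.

0.81

r = 1 − (SEM / SD)² = 1 − (4.200 / 9.6)² ≈ 1 − 0.191 ≈ 0.809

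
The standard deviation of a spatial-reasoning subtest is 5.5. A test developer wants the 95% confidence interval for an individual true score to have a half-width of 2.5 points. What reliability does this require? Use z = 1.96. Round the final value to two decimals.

SEM needed = half-width / z = 2.5/1.96 ≈ 1.276
r = 1 − (1.276/5.5)² ≈ 1 − 0.054 ≈ 0.946

0.95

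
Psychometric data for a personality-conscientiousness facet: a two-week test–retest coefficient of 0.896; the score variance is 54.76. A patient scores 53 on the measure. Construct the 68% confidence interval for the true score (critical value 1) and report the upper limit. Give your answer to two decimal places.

SD = √54.76 = 7.40000
SEM = 7.40000·√(1 − 0.89600) ≃ 2.38643
Half-width = 1·2.38643 ≃ 2.38643
Upper limit = 53 + 2.38643 ≃ 55.38643

55.39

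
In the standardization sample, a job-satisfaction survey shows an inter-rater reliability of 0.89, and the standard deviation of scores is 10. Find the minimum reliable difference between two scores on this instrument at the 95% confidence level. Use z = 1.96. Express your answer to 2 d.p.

9.19

The standard error of measurement is 10.0000·√(1 − 0.8900) ≈ 10.0000·0.3317 ≈ 3.3166.
SE_diff = SEM · √2 ≈ 3.3166 · 1.4142 ≈ 4.6904
Smallest detectable difference = 1.96·4.6904 ≈ 9.1932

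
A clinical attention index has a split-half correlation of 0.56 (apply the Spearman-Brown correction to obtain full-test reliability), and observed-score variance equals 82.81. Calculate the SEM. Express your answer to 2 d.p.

SD = √82.81 ≈ 9.100
Spearman-Brown: r = 2(0.56) / (1 + 0.56) = 1.120 / 1.560 ≈ 0.718
The standard error of measurement is 9.100·√(1 − 0.718) ≈ 9.100·0.531 ≈ 4.833.

4.83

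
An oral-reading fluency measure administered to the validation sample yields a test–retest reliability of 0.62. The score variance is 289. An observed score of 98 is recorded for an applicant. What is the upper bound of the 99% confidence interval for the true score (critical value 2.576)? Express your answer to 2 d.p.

125.00

SD = √289 = 17.000
The standard error of measurement is 17.000*√(1 − 0.620) ≈ 17.000*0.616 ≈ 10.480.
2.576 * SEM ≈ 26.995
Upper limit = 98 + 26.995 ≈ 124.995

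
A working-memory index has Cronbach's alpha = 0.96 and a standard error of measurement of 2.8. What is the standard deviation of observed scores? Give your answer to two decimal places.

14.00

SD = SEM / √(1 − r) = 2.8 / √0.040 ≈ 2.8 / 0.200 ≈ 14.000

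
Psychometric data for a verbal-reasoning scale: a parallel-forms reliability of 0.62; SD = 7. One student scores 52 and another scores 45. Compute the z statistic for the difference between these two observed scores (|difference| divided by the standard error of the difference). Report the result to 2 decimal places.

1.15

SEM = 7.000 × √(1 − 0.620) = 7.000 × √0.380 ≃ 7.000 × 0.616 ≃ 4.315
Standard error of the difference = 4.315·√2 ≃ 6.102
z = |52 − 45| / 6.102 = 7 / 6.102 ≃ 1.147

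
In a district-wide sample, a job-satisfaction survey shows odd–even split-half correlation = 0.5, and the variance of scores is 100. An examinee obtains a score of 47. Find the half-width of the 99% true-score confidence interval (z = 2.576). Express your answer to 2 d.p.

14.87

SD = √100 ≈ 10.000
Spearman-Brown: r = 2(0.5) / (1 + 0.5) = 1.000 / 1.500 ≈ 0.667
The standard error of measurement is 10.000×√(1 − 0.667) ≈ 10.000×0.577 ≈ 5.774.
2.576 × SEM ≈ 14.873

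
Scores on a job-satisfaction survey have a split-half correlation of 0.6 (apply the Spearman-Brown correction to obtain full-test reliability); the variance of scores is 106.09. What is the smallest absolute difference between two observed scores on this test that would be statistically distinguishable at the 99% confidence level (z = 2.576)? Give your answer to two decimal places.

18.76

SD = √106.09 = 10.300
r_full = 2·0.6 / (1 + 0.6) ≃ 0.750
SEM = 10.300·√(1 − 0.750) ≃ 5.150
SE_diff = SEM · √2 ≃ 5.150 · 1.414 ≃ 7.283
Minimum reliable difference = 2.576 · SE_diff ≃ 2.576 · 7.283 ≃ 18.762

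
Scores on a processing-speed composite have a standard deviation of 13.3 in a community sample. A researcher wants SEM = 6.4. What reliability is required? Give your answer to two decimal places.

0.77

Required reliability = 1 − (SEM/SD)² = 1 − 0.232 ≈ 0.768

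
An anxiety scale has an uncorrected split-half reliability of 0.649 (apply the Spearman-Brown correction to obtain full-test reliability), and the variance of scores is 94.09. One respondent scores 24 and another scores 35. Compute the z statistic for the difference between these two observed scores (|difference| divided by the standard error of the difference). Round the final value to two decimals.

1.74

SD = √94.09 = 9.7000
Full-length reliability (Spearman-Brown) = 2(0.649)/(1+0.649) ≈ 0.7871
SEM = 9.7000·√(1 − 0.7871) ≈ 4.4752
Standard error of the difference = 4.4752·√2 ≈ 6.3289
z = 11 / 6.3289 ≈ 1.7381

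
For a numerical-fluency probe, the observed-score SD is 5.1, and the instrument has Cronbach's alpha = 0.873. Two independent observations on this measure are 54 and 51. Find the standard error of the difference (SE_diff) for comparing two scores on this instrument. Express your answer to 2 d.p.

The standard error of measurement is 5.100×√(1 − 0.873) ≈ 5.100×0.356 ≈ 1.817.
Standard error of the difference = 1.817·√2 ≈ 2.570

2.57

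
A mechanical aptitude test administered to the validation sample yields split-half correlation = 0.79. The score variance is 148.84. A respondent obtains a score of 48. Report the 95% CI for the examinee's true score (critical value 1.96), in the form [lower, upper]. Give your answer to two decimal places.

σ = 148.84^(1/2) = 12.200
r_full = 2·0.79 / (1 + 0.79) ≃ 0.883
The standard error of measurement is 12.200×√(1 − 0.883) ≃ 12.200×0.343 ≃ 4.179.
Half-width = 1.96×4.179 ≃ 8.190
95% CI: 48 ± 8.190 = [39.810, 56.190]

[39.81, 56.19]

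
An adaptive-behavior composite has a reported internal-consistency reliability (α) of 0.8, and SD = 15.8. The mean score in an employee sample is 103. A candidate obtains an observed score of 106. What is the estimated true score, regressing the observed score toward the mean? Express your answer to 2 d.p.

Estimated true score = 0.80000×106 + (1 − 0.80000)×103 ≃ 105.40000

105.40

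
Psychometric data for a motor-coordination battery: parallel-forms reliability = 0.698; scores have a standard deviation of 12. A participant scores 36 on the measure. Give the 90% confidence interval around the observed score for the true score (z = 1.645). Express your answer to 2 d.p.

[25.15, 46.85]

SEM = 12.0000 * √(1 − 0.6980) = 12.0000 * √0.3020 ≈ 12.0000 * 0.5495 ≈ 6.5945
Margin = 1.645 * 6.5945 ≈ 10.8480
CI = 36 ± 10.8480 → [25.1520, 46.8480]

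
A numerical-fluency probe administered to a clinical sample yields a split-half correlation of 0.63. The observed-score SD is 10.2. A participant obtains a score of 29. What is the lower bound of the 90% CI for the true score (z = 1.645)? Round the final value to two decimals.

21.01

r_full = 2·0.63 / (1 + 0.63) ≈ 0.773
The standard error of measurement is 10.200*√(1 − 0.773) ≈ 10.200*0.476 ≈ 4.860.
Margin = 1.645 * 4.860 ≈ 7.994
Lower bound: 29 − 7.994 = 21.006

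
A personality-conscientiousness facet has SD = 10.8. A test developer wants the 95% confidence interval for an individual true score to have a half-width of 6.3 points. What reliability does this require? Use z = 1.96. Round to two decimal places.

Required SEM = 6.3 / 1.96 ≈ 3.21429
r = 1 − (3.21429/10.8)² ≈ 1 − 0.08858 ≈ 0.91142

0.91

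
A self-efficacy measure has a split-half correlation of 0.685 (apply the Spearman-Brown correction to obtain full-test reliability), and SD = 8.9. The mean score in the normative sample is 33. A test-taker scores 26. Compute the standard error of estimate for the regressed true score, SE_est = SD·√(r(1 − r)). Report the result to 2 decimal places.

Full-length reliability (Spearman-Brown) = 2(0.685)/(1+0.685) ≈ 0.813
SE_est = SD · √(r(1 − r)) = 8.900 · √0.152 ≈ 8.900 · 0.390 ≈ 3.470

3.47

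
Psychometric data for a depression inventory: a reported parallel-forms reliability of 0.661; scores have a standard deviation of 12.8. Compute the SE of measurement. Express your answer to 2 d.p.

The standard error of measurement is 12.8000·√(1 − 0.6610) ≈ 12.8000·0.5822 ≈ 7.4526.

7.45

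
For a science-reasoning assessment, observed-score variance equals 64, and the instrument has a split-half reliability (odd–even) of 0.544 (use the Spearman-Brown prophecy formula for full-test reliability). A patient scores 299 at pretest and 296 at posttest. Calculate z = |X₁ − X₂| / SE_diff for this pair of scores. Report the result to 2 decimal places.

σ = 64^(1/2) = 8.0000
r_full = 2·0.544 / (1 + 0.544) ≈ 0.7047
The standard error of measurement is 8.0000×√(1 − 0.7047) ≈ 8.0000×0.5434 ≈ 4.3476.
SE_diff = √2 × SEM ≈ 6.1484
z = 3 / 6.1484 ≈ 0.4879

0.49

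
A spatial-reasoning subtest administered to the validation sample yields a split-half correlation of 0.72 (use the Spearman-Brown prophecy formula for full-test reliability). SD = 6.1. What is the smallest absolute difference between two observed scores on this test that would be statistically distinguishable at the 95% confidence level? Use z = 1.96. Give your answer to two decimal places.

r_full = 2·0.72 / (1 + 0.72) ≈ 0.837
SEM = 6.100 * √(1 − 0.837) = 6.100 * √0.163 ≈ 6.100 * 0.403 ≈ 2.461
SE_diff = SEM * √2 ≈ 2.461 * 1.414 ≈ 3.481
Smallest detectable difference = 1.96*3.481 ≈ 6.822

6.82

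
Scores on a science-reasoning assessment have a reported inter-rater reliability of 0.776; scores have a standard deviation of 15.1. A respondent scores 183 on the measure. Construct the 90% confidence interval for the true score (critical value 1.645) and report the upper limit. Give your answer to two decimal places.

SEM = 15.1000 × √(1 − 0.7760) = 15.1000 × √0.2240 ≈ 15.1000 × 0.4733 ≈ 7.1466
Half-width = 1.645×7.1466 ≈ 11.7562
Upper bound: 183 + 11.7562 = 194.7562

194.76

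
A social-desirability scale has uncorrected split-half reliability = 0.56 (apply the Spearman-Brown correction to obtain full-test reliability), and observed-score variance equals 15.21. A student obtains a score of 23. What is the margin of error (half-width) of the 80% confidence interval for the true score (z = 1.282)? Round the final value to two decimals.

σ = 15.21^(1/2) = 3.9000
Full-length reliability (Spearman-Brown) = 2(0.56)/(1+0.56) ≈ 0.7179
The standard error of measurement is 3.9000×√(1 − 0.7179) ≈ 3.9000×0.5311 ≈ 2.0712.
Margin = 1.282 × 2.0712 ≈ 2.6553

2.66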